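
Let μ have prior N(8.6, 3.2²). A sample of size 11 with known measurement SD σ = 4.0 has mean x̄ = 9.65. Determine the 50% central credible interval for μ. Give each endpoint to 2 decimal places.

Posterior precision = 1/3.2² + 11/4.0² = 0.0977 + 0.6875 = 0.7852, so posterior SD = 1.1286.
Posterior mean = (8.6/3.2² + 11·9.65/4.0²) / 0.7852 = 9.5194.
Interval: 9.5194 ± 0.674 × 1.1286 → [8.76, 10.28].

[8.76, 10.28]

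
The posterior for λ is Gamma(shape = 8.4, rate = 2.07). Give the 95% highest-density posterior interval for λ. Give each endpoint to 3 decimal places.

[1.561, 6.847]

The posterior is unimodal and skewed, so the HPD interval has equal density at both endpoints and is the shortest 95% interval.
Solving f(1.561) = f(6.847) with F(6.847) − F(1.561) = 0.95 gives [1.561, 6.847].
For comparison, the equal-tailed interval is [1.795, 7.228]; the HPD is narrower and shifted toward the mode.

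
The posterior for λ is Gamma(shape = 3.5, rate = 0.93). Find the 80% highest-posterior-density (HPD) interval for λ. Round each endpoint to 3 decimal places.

[1.017, 5.606]

The posterior is unimodal and skewed, so the HPD interval has equal density at both endpoints and is the shortest 80% interval.
Solving f(1.017) = f(5.606) with F(5.606) − F(1.017) = 0.80 gives [1.017, 5.606].
For comparison, the equal-tailed interval is [1.523, 6.461]; the HPD is narrower and shifted toward the mode.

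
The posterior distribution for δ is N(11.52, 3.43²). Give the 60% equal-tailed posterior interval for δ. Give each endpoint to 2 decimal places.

The posterior is symmetric, so the 60% equal-tailed interval is δ = 11.52 ± z·3.43 with z = 0.842.
Half-width: 0.842 × 3.43 = 2.89.
11.52 − 2.89 = 8.63; 11.52 + 2.89 = 14.41.

[8.63, 14.41]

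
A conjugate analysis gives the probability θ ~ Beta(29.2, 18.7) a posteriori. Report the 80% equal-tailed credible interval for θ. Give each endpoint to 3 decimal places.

[0.519, 0.699]

Posterior: Beta(29.2, 18.7).
Equal-tailed 80% interval: the 0.1 and 0.9 quantiles of Beta(29.2, 18.7).
Posterior mean ≈ 0.610, SD ≈ 0.070; a Normal approximation gives roughly [0.520, 0.699].
Exact: F⁻¹(0.1) = 0.519; F⁻¹(0.9) = 0.699.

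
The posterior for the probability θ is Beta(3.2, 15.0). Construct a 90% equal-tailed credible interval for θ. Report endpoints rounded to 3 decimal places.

Posterior: Beta(3.2, 15.0).
Equal-tailed 90% interval: the 0.05 and 0.95 quantiles of Beta(3.2, 15.0).
Posterior mean ≈ 0.176, SD ≈ 0.087; a Normal approximation gives roughly [0.033, 0.319].
Exact: F⁻¹(0.05) = 0.056; F⁻¹(0.95) = 0.337.

[0.056, 0.337]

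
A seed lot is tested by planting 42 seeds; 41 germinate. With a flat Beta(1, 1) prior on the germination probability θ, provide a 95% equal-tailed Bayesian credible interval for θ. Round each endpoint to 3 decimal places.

[0.877, 0.994]

Posterior: Beta(1+41, 1+1) = Beta(42, 2).
Equal-tailed 95% interval: the 0.025 and 0.975 quantiles of Beta(42, 2).
Posterior mean ≈ 0.955, SD ≈ 0.031; a Normal approximation gives roughly [0.894, 1.015].
Exact: F⁻¹(0.025) = 0.877; F⁻¹(0.975) = 0.994.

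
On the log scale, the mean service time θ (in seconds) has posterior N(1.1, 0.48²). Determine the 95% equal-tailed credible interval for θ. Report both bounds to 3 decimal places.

On the log scale the 95% interval is 1.1 ± 1.960 × 0.48 = [0.1592, 2.0408].
Exponentiate: [e^0.1592, e^2.0408] = [1.173, 7.697].

[1.173, 7.697]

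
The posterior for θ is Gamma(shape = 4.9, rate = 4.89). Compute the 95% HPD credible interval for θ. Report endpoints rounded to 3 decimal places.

The posterior is unimodal and skewed, so the HPD interval has equal density at both endpoints and is the shortest 95% interval.
Solving f(0.236) = f(1.899) with F(1.899) − F(0.236) = 0.95 gives [0.236, 1.899].
For comparison, the equal-tailed interval is [0.321, 2.065]; the HPD is narrower and shifted toward the mode.

[0.236, 1.899]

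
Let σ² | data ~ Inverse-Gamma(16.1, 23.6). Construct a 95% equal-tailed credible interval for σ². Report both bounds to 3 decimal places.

[0.949, 2.559]

Inverse-Gamma(16.1, 23.6) quantiles: F⁻¹(0.025) and F⁻¹(0.975).
Equivalently, 1/σ² ~ Gamma(16.1, rate = 23.6); invert its 0.975 and 0.025 quantiles.
Posterior mean ≈ 1.563, SD ≈ 0.416; a Normal approximation gives roughly [0.747, 2.379].
Exact: lower = 0.949; upper = 2.559.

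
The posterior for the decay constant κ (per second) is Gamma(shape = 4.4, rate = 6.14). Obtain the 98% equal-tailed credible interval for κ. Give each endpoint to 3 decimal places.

[0.163, 1.739]

Posterior: Gamma(shape 4.4, rate 6.14).
Equal-tailed 98% interval: Gamma(4.4, 6.14) quantiles at 0.01 and 0.99.
Posterior mean ≈ 0.717, SD ≈ 0.342; a Normal approximation gives roughly [-0.078, 1.511].
Exact: lower = 0.163; upper = 1.739.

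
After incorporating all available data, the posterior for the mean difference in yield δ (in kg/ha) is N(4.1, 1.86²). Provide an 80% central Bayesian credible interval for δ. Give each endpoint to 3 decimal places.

[1.716, 6.484]

The posterior is symmetric, so the 80% equal-tailed interval is δ = 4.1 ± z·1.86 with z = 1.282.
Half-width: 1.282 × 1.86 = 2.384.
4.1 − 2.384 = 1.716; 4.1 + 2.384 = 6.484.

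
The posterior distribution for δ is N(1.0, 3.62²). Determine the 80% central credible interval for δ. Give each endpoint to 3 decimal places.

[-3.639, 5.639]

The posterior is symmetric, so the 80% equal-tailed interval is δ = 1.0 ± z·3.62 with z = 1.282.
Half-width: 1.282 × 3.62 = 4.639.
1.0 − 4.639 = -3.639; 1.0 + 4.639 = 5.639.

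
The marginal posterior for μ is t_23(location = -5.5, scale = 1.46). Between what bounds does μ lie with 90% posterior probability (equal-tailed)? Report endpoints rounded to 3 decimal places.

[-8.002, -2.998]

The t_23 distribution is symmetric; the 90% interval is -5.5 ± t·1.46 with t_{0.95,23} = 1.714.
Half-width: 1.714 × 1.46 = 2.502.
-5.5 − 2.502 = -8.002; -5.5 + 2.502 = -2.998.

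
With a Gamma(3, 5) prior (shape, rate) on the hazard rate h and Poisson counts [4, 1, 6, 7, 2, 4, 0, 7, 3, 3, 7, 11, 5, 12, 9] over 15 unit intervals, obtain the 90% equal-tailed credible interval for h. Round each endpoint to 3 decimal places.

Posterior: Gamma(3+81, 5+15) = Gamma(84, 20) (shape, rate).
Equal-tailed 90% interval: Gamma(84, 20) quantiles at 0.05 and 0.95.
Posterior mean ≈ 4.200, SD ≈ 0.458; a Normal approximation gives roughly [3.446, 4.954].
Exact: lower = 3.476; upper = 4.981.

[3.476, 4.981]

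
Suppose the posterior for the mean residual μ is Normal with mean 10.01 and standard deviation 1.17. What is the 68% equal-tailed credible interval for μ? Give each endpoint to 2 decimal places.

[8.85, 11.17]

The posterior is symmetric, so the 68% equal-tailed interval is μ = 10.01 ± z·1.17 with z = 0.994.
Half-width: 0.994 × 1.17 = 1.16.
10.01 − 1.16 = 8.85; 10.01 + 1.16 = 11.17.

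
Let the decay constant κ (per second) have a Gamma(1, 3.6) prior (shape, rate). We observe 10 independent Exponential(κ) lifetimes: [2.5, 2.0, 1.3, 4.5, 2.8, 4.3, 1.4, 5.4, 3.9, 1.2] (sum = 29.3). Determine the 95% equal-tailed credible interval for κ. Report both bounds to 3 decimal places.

Posterior: Gamma(1+10, 3.6+29.3) = Gamma(11, 32.9) (shape, rate).
Equal-tailed 95% interval: Gamma(11, 32.9) quantiles at 0.025 and 0.975.
Posterior mean ≈ 0.334, SD ≈ 0.101; a Normal approximation gives roughly [0.137, 0.532].
Exact: lower = 0.167; upper = 0.559.

[0.167, 0.559]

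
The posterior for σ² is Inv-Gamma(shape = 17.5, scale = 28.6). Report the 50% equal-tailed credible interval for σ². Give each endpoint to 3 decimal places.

[1.422, 1.969]

Inverse-Gamma(17.5, 28.6) quantiles: F⁻¹(0.25) and F⁻¹(0.75).
Equivalently, 1/σ² ~ Gamma(17.5, rate = 28.6); invert its 0.75 and 0.25 quantiles.
Posterior mean ≈ 1.733, SD ≈ 0.440; a Normal approximation gives roughly [1.436, 2.030].
Exact: lower = 1.422; upper = 1.969.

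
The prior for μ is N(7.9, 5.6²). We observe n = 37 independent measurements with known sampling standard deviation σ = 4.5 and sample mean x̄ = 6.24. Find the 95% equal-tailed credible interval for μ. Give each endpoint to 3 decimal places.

[4.831, 7.706]

Posterior precision = 1/5.6² + 37/4.5² = 0.0319 + 1.8272 = 1.8590, so posterior SD = 0.7334.
Posterior mean = (7.9/5.6² + 37·6.24/4.5²) / 1.8590 = 6.2685.
Interval: 6.2685 ± 1.960 × 0.7334 → [4.831, 7.706].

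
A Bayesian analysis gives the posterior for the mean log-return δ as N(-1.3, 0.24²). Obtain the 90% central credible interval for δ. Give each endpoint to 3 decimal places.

[-1.695, -0.905]

The posterior is symmetric, so the 90% equal-tailed interval is δ = -1.3 ± z·0.24 with z = 1.645.
Half-width: 1.645 × 0.24 = 0.395.
-1.3 − 0.395 = -1.695; -1.3 + 0.395 = -0.905.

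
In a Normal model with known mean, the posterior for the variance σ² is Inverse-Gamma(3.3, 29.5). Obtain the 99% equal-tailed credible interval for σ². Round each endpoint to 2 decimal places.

[3.01, 68.73]

Inverse-Gamma(3.3, 29.5) quantiles: F⁻¹(0.005) and F⁻¹(0.995).
Equivalently, 1/σ² ~ Gamma(3.3, rate = 29.5); invert its 0.995 and 0.005 quantiles.
Posterior mean ≈ 12.83, SD ≈ 11.25; a Normal approximation gives roughly [-16.15, 41.80].
Exact: lower = 3.01; upper = 68.73.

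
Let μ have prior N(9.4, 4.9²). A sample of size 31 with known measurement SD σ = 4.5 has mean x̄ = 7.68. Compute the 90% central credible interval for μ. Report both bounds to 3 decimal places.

Posterior precision = 1/4.9² + 31/4.5² = 0.0416 + 1.5309 = 1.5725, so posterior SD = 0.7974.
Posterior mean = (9.4/4.9² + 31·7.68/4.5²) / 1.5725 = 7.7256.
Interval: 7.7256 ± 1.645 × 0.7974 → [6.414, 9.037].

[6.414, 9.037]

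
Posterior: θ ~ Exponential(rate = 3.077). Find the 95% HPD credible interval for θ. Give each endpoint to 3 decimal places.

The exponential density is strictly decreasing on [0, ∞), so the HPD interval is anchored at 0: [0, q] with P(θ ≤ q) = 0.95.
q = −ln(1 − 0.95) / 3.077 = 2.9957 / 3.077 = 0.974.

[0.000, 0.974]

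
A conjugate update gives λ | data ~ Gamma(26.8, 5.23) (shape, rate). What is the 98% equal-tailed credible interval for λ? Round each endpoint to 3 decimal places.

Posterior: Gamma(shape 26.8, rate 5.23).
Equal-tailed 98% interval: Gamma(26.8, 5.23) quantiles at 0.01 and 0.99.
Posterior mean ≈ 5.124, SD ≈ 0.990; a Normal approximation gives roughly [2.822, 7.427].
Exact: lower = 3.105; upper = 7.704.

[3.105, 7.704]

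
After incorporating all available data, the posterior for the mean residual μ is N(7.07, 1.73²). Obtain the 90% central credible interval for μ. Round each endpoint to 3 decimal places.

[4.224, 9.916]

The posterior is symmetric, so the 90% equal-tailed interval is μ = 7.07 ± z·1.73 with z = 1.645.
Half-width: 1.645 × 1.73 = 2.846.
7.07 − 2.846 = 4.224; 7.07 + 2.846 = 9.916.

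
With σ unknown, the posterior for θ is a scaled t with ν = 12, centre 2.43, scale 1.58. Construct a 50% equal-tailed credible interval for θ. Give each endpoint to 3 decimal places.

The t_12 distribution is symmetric; the 50% interval is 2.43 ± t·1.58 with t_{0.75,12} = 0.695.
Half-width: 0.695 × 1.58 = 1.099.
2.43 − 1.099 = 1.331; 2.43 + 1.099 = 3.529.

[1.331, 3.529]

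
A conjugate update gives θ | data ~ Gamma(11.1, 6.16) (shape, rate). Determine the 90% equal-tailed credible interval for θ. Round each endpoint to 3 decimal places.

Posterior: Gamma(shape 11.1, rate 6.16).
Equal-tailed 90% interval: Gamma(11.1, 6.16) quantiles at 0.05 and 0.95.
Posterior mean ≈ 1.802, SD ≈ 0.541; a Normal approximation gives roughly [0.912, 2.692].
Exact: lower = 1.014; upper = 2.774.

[1.014, 2.774]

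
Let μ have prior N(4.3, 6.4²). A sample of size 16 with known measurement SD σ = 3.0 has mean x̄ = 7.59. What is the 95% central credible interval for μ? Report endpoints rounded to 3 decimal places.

Posterior precision = 1/6.4² + 16/3.0² = 0.0244 + 1.7778 = 1.8022, so posterior SD = 0.7449.
Posterior mean = (4.3/6.4² + 16·7.59/3.0²) / 1.8022 = 7.5454.
Interval: 7.5454 ± 1.960 × 0.7449 → [6.085, 9.005].

[6.085, 9.005]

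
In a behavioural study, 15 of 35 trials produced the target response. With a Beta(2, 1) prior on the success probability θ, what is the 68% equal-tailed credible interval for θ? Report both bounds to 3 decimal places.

[0.367, 0.528]

Posterior: Beta(2+15, 1+20) = Beta(17, 21).
Equal-tailed 68% interval: the 0.16 and 0.84 quantiles of Beta(17, 21).
Posterior mean ≈ 0.447, SD ≈ 0.080; a Normal approximation gives roughly [0.368, 0.527].
Exact: F⁻¹(0.16) = 0.367; F⁻¹(0.84) = 0.528.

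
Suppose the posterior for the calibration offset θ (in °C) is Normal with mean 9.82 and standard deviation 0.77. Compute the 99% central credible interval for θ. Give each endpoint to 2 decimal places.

The posterior is symmetric, so the 99% equal-tailed interval is θ = 9.82 ± z·0.77 with z = 2.576.
Half-width: 2.576 × 0.77 = 1.98.
9.82 − 1.98 = 7.84; 9.82 + 1.98 = 11.80.

[7.84, 11.80]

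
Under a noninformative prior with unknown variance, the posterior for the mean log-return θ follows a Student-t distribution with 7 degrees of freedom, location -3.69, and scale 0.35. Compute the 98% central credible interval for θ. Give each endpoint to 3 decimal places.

[-4.739, -2.641]

The t_7 distribution is symmetric; the 98% interval is -3.69 ± t·0.35 with t_{0.99,7} = 2.998.
Half-width: 2.998 × 0.35 = 1.049.
-3.69 − 1.049 = -4.739; -3.69 + 1.049 = -2.641.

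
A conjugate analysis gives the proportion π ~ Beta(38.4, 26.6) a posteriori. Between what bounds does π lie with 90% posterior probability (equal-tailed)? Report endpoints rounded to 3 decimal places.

Posterior: Beta(38.4, 26.6).
Equal-tailed 90% interval: the 0.05 and 0.95 quantiles of Beta(38.4, 26.6).
Posterior mean ≈ 0.591, SD ≈ 0.061; a Normal approximation gives roughly [0.491, 0.690].
Exact: F⁻¹(0.05) = 0.490; F⁻¹(0.95) = 0.689.

[0.490, 0.689]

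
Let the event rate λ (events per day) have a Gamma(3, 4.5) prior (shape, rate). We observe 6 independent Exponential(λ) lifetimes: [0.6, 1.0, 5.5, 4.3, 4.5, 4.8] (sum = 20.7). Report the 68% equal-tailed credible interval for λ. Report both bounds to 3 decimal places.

[0.241, 0.473]

Posterior: Gamma(3+6, 4.5+20.7) = Gamma(9, 25.2) (shape, rate).
Equal-tailed 68% interval: Gamma(9, 25.2) quantiles at 0.16 and 0.84.
Posterior mean ≈ 0.357, SD ≈ 0.119; a Normal approximation gives roughly [0.239, 0.476].
Exact: lower = 0.241; upper = 0.473.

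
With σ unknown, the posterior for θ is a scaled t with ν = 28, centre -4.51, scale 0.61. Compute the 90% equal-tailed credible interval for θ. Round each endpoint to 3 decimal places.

The t_28 distribution is symmetric; the 90% interval is -4.51 ± t·0.61 with t_{0.95,28} = 1.701.
Half-width: 1.701 × 0.61 = 1.038.
-4.51 − 1.038 = -5.548; -4.51 + 1.038 = -3.472.

[-5.548, -3.472]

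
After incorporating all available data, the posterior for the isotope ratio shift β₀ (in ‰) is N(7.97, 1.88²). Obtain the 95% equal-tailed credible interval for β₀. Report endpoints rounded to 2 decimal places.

The posterior is symmetric, so the 95% equal-tailed interval is β₀ = 7.97 ± z·1.88 with z = 1.960.
Half-width: 1.960 × 1.88 = 3.68.
7.97 − 3.68 = 4.29; 7.97 + 3.68 = 11.65.

[4.29, 11.65]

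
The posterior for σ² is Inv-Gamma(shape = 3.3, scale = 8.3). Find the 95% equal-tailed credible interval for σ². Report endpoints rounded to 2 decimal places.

[1.08, 11.04]

Inverse-Gamma(3.3, 8.3) quantiles: F⁻¹(0.025) and F⁻¹(0.975).
Equivalently, 1/σ² ~ Gamma(3.3, rate = 8.3); invert its 0.975 and 0.025 quantiles.
Posterior mean ≈ 3.61, SD ≈ 3.17; a Normal approximation gives roughly [-2.59, 9.81].
Exact: lower = 1.08; upper = 11.04.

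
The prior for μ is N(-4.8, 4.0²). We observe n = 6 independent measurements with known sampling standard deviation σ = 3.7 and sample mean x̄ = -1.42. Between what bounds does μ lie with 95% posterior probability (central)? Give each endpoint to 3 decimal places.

Posterior precision = 1/4.0² + 6/3.7² = 0.0625 + 0.4383 = 0.5008, so posterior SD = 1.4131.
Posterior mean = (-4.8/4.0² + 6·-1.42/3.7²) / 0.5008 = -1.8418.
Interval: -1.8418 ± 1.960 × 1.4131 → [-4.612, 0.928].

[-4.612, 0.928]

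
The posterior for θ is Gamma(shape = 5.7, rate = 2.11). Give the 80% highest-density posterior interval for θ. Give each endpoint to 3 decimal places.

[1.142, 3.849]

The posterior is unimodal and skewed, so the HPD interval has equal density at both endpoints and is the shortest 80% interval.
Solving f(1.142) = f(3.849) with F(3.849) − F(1.142) = 0.80 gives [1.142, 3.849].
For comparison, the equal-tailed interval is [1.390, 4.215]; the HPD is narrower and shifted toward the mode.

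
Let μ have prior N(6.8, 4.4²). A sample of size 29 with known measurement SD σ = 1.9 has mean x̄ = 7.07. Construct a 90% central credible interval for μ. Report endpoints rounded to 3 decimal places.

[6.490, 7.647]

Posterior precision = 1/4.4² + 29/1.9² = 0.0517 + 8.0332 = 8.0849, so posterior SD = 0.3517.
Posterior mean = (6.8/4.4² + 29·7.07/1.9²) / 8.0849 = 7.0683.
Interval: 7.0683 ± 1.645 × 0.3517 → [6.490, 7.647].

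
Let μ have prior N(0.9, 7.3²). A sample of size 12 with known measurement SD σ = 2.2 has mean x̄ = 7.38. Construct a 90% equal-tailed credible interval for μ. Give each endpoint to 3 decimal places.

Posterior precision = 1/7.3² + 12/2.2² = 0.0188 + 2.4793 = 2.4981, so posterior SD = 0.6327.
Posterior mean = (0.9/7.3² + 12·7.38/2.2²) / 2.4981 = 7.3313.
Interval: 7.3313 ± 1.645 × 0.6327 → [6.291, 8.372].

[6.291, 8.372]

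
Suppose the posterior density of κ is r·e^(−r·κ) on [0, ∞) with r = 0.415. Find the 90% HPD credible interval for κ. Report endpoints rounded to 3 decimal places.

The exponential density is strictly decreasing on [0, ∞), so the HPD interval is anchored at 0: [0, q] with P(κ ≤ q) = 0.90.
q = −ln(1 − 0.90) / 0.415 = 2.3026 / 0.415 = 5.548.

[0.000, 5.548]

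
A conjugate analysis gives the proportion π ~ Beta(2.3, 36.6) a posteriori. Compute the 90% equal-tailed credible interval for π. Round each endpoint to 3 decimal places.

Posterior: Beta(2.3, 36.6).
Equal-tailed 90% interval: the 0.05 and 0.95 quantiles of Beta(2.3, 36.6).
Posterior mean ≈ 0.059, SD ≈ 0.037; a Normal approximation gives roughly [-0.002, 0.121].
Exact: F⁻¹(0.05) = 0.013; F⁻¹(0.95) = 0.131.

[0.013, 0.131]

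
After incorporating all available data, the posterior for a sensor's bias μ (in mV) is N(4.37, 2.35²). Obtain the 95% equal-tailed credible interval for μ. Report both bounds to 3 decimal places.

[-0.236, 8.976]

The posterior is symmetric, so the 95% equal-tailed interval is μ = 4.37 ± z·2.35 with z = 1.960.
Half-width: 1.960 × 2.35 = 4.606.
4.37 − 4.606 = -0.236; 4.37 + 4.606 = 8.976.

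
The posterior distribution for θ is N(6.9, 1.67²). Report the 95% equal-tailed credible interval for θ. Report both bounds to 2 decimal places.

The posterior is symmetric, so the 95% equal-tailed interval is θ = 6.9 ± z·1.67 with z = 1.960.
Half-width: 1.960 × 1.67 = 3.27.
6.9 − 3.27 = 3.63; 6.9 + 3.27 = 10.17.

[3.63, 10.17]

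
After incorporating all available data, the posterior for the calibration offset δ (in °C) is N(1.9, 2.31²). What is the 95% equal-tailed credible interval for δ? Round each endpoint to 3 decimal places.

[-2.628, 6.428]

The posterior is symmetric, so the 95% equal-tailed interval is δ = 1.9 ± z·2.31 with z = 1.960.
Half-width: 1.960 × 2.31 = 4.528.
1.9 − 4.528 = -2.628; 1.9 + 4.528 = 6.428.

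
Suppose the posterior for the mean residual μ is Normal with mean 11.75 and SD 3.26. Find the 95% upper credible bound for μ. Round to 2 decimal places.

Need U with P(μ ≤ U) = 0.95: U = 11.75 + z_{0.05}·3.26.
z = 1.645; U = 11.75 + 1.645 × 3.26 = 17.11.

17.11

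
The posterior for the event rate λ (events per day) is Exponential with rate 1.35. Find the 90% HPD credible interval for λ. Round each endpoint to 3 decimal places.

[0.000, 1.706]

The exponential density is strictly decreasing on [0, ∞), so the HPD interval is anchored at 0: [0, q] with P(λ ≤ q) = 0.90.
q = −ln(1 − 0.90) / 1.35 = 2.3026 / 1.35 = 1.706.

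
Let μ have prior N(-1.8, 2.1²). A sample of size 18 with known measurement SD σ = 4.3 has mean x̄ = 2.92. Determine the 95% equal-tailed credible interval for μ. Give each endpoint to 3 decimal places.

[0.239, 3.817]

Posterior precision = 1/2.1² + 18/4.3² = 0.2268 + 0.9735 = 1.2003, so posterior SD = 0.9128.
Posterior mean = (-1.8/2.1² + 18·2.92/4.3²) / 1.2003 = 2.0283.
Interval: 2.0283 ± 1.960 × 0.9128 → [0.239, 3.817].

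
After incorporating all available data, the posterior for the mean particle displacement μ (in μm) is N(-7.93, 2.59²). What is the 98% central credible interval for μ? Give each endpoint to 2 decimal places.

The posterior is symmetric, so the 98% equal-tailed interval is μ = -7.93 ± z·2.59 with z = 2.326.
Half-width: 2.326 × 2.59 = 6.03.
-7.93 − 6.03 = -13.96; -7.93 + 6.03 = -1.90.

[-13.96, -1.90]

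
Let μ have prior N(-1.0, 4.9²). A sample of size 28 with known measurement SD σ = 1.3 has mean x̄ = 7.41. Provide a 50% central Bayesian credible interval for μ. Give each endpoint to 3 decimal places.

[7.223, 7.554]

Posterior precision = 1/4.9² + 28/1.3² = 0.0416 + 16.5680 = 16.6097, so posterior SD = 0.2454.
Posterior mean = (-1.0/4.9² + 28·7.41/1.3²) / 16.6097 = 7.3889.
Interval: 7.3889 ± 0.674 × 0.2454 → [7.223, 7.554].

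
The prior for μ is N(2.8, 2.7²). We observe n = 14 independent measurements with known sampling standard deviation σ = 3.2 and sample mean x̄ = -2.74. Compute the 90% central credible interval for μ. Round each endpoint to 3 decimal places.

Posterior precision = 1/2.7² + 14/3.2² = 0.1372 + 1.3672 = 1.5044, so posterior SD = 0.8153.
Posterior mean = (2.8/2.7² + 14·-2.74/3.2²) / 1.5044 = -2.2348.
Interval: -2.2348 ± 1.645 × 0.8153 → [-3.576, -0.894].

[-3.576, -0.894]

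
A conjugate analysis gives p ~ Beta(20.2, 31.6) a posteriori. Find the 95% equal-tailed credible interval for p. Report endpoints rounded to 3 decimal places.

Posterior: Beta(20.2, 31.6).
Equal-tailed 95% interval: the 0.025 and 0.975 quantiles of Beta(20.2, 31.6).
Posterior mean ≈ 0.390, SD ≈ 0.067; a Normal approximation gives roughly [0.258, 0.522].
Exact: F⁻¹(0.025) = 0.263; F⁻¹(0.975) = 0.525.

[0.263, 0.525]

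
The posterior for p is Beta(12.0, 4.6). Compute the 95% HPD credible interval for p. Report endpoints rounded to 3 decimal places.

The posterior is unimodal and skewed, so the HPD interval has equal density at both endpoints and is the shortest 95% interval.
Solving f(0.514) = f(0.917) with F(0.917) − F(0.514) = 0.95 gives [0.514, 0.917].
For comparison, the equal-tailed interval is [0.492, 0.903]; the HPD is narrower and shifted toward the mode.

[0.514, 0.917]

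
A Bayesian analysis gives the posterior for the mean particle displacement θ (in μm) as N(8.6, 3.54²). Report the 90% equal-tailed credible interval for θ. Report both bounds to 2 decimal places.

The posterior is symmetric, so the 90% equal-tailed interval is θ = 8.6 ± z·3.54 with z = 1.645.
Half-width: 1.645 × 3.54 = 5.82.
8.6 − 5.82 = 2.78; 8.6 + 5.82 = 14.42.

[2.78, 14.42]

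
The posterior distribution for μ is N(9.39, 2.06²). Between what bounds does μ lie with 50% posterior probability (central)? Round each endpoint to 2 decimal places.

[8.00, 10.78]

The posterior is symmetric, so the 50% equal-tailed interval is μ = 9.39 ± z·2.06 with z = 0.674.
Half-width: 0.674 × 2.06 = 1.39.
9.39 − 1.39 = 8.00; 9.39 + 1.39 = 10.78.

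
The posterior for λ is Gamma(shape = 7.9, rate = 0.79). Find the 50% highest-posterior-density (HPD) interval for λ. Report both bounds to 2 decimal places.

[6.66, 11.20]

The posterior is unimodal and skewed, so the HPD interval has equal density at both endpoints and is the shortest 50% interval.
Solving f(6.66) = f(11.20) with F(11.20) − F(6.66) = 0.50 gives [6.66, 11.20].
For comparison, the equal-tailed interval is [7.43, 12.12]; the HPD is narrower and shifted toward the mode.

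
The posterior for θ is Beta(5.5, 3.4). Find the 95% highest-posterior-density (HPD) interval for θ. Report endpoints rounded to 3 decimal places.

[0.320, 0.902]

The posterior is unimodal and skewed, so the HPD interval has equal density at both endpoints and is the shortest 95% interval.
Solving f(0.320) = f(0.902) with F(0.902) − F(0.320) = 0.95 gives [0.320, 0.902].
For comparison, the equal-tailed interval is [0.300, 0.886]; the HPD is narrower and shifted toward the mode.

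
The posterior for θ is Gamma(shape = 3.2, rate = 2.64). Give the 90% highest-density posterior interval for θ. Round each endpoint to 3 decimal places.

The posterior is unimodal and skewed, so the HPD interval has equal density at both endpoints and is the shortest 90% interval.
Solving f(0.202) = f(2.189) with F(2.189) − F(0.202) = 0.90 gives [0.202, 2.189].
For comparison, the equal-tailed interval is [0.349, 2.497]; the HPD is narrower and shifted toward the mode.

[0.202, 2.189]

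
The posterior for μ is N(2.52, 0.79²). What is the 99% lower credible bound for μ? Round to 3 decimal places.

Need L with P(μ ≥ L) = 0.99: L = 2.52 − z_{0.01}·0.79.
z = 2.326; L = 2.52 − 2.326 × 0.79 = 0.682.

0.682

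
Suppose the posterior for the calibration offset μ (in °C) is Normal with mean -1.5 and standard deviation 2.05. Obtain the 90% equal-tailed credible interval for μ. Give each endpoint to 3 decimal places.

[-4.872, 1.872]

The posterior is symmetric, so the 90% equal-tailed interval is μ = -1.5 ± z·2.05 with z = 1.645.
Half-width: 1.645 × 2.05 = 3.372.
-1.5 − 3.372 = -4.872; -1.5 + 3.372 = 1.872.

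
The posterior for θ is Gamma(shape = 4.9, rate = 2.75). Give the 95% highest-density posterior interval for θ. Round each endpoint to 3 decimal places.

The posterior is unimodal and skewed, so the HPD interval has equal density at both endpoints and is the shortest 95% interval.
Solving f(0.420) = f(3.376) with F(3.376) − F(0.420) = 0.95 gives [0.420, 3.376].
For comparison, the equal-tailed interval is [0.570, 3.671]; the HPD is narrower and shifted toward the mode.

[0.420, 3.376]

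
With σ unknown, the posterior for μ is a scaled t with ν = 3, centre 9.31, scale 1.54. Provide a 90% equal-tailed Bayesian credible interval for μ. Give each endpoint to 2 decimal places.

The t_3 distribution is symmetric; the 90% interval is 9.31 ± t·1.54 with t_{0.95,3} = 2.353.
Half-width: 2.353 × 1.54 = 3.62.
9.31 − 3.62 = 5.69; 9.31 + 3.62 = 12.93.

[5.69, 12.93]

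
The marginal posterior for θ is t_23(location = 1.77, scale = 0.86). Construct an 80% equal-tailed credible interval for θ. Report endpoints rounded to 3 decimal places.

The t_23 distribution is symmetric; the 80% interval is 1.77 ± t·0.86 with t_{0.9,23} = 1.319.
Half-width: 1.319 × 0.86 = 1.135.
1.77 − 1.135 = 0.635; 1.77 + 1.135 = 2.905.

[0.635, 2.905]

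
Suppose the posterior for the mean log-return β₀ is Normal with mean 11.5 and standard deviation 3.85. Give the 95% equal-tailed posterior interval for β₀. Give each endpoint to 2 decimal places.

[3.95, 19.05]

The posterior is symmetric, so the 95% equal-tailed interval is β₀ = 11.5 ± z·3.85 with z = 1.960.
Half-width: 1.960 × 3.85 = 7.55.
11.5 − 7.55 = 3.95; 11.5 + 7.55 = 19.05.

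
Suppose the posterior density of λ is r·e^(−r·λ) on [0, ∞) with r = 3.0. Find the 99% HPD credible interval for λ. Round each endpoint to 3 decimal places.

The exponential density is strictly decreasing on [0, ∞), so the HPD interval is anchored at 0: [0, q] with P(λ ≤ q) = 0.99.
q = −ln(1 − 0.99) / 3.0 = 4.6052 / 3.0 = 1.535.

[0.000, 1.535]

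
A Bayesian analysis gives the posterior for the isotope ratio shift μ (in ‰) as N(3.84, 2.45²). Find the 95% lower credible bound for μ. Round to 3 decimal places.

-0.190

Need L with P(μ ≥ L) = 0.95: L = 3.84 − z_{0.05}·2.45.
z = 1.645; L = 3.84 − 1.645 × 2.45 = -0.190.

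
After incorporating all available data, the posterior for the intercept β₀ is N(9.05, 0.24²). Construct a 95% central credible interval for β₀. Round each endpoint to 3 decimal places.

[8.580, 9.520]

The posterior is symmetric, so the 95% equal-tailed interval is β₀ = 9.05 ± z·0.24 with z = 1.960.
Half-width: 1.960 × 0.24 = 0.470.
9.05 − 0.470 = 8.580; 9.05 + 0.470 = 9.520.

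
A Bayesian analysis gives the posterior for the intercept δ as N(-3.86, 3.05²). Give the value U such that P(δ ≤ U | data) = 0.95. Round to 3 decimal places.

Need U with P(δ ≤ U) = 0.95: U = -3.86 + z_{0.05}·3.05.
z = 1.645; U = -3.86 + 1.645 × 3.05 = 1.157.

1.157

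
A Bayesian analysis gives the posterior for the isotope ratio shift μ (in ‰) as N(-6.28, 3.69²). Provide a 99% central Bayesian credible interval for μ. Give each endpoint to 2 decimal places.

The posterior is symmetric, so the 99% equal-tailed interval is μ = -6.28 ± z·3.69 with z = 2.576.
Half-width: 2.576 × 3.69 = 9.50.
-6.28 − 9.50 = -15.78; -6.28 + 9.50 = 3.22.

[-15.78, 3.22]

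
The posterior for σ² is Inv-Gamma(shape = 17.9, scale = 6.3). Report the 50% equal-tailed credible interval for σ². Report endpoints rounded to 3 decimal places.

[0.307, 0.423]

Inverse-Gamma(17.9, 6.3) quantiles: F⁻¹(0.25) and F⁻¹(0.75).
Equivalently, 1/σ² ~ Gamma(17.9, rate = 6.3); invert its 0.75 and 0.25 quantiles.
Posterior mean ≈ 0.373, SD ≈ 0.093; a Normal approximation gives roughly [0.310, 0.436].
Exact: lower = 0.307; upper = 0.423.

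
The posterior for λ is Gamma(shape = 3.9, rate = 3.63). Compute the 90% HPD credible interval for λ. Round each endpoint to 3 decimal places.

The posterior is unimodal and skewed, so the HPD interval has equal density at both endpoints and is the shortest 90% interval.
Solving f(0.243) = f(1.874) with F(1.874) − F(0.243) = 0.90 gives [0.243, 1.874].
For comparison, the equal-tailed interval is [0.361, 2.097]; the HPD is narrower and shifted toward the mode.

[0.243, 1.874]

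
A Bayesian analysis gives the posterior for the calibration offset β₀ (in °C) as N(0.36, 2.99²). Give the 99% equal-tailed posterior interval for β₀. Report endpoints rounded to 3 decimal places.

The posterior is symmetric, so the 99% equal-tailed interval is β₀ = 0.36 ± z·2.99 with z = 2.576.
Half-width: 2.576 × 2.99 = 7.702.
0.36 − 7.702 = -7.342; 0.36 + 7.702 = 8.062.

[-7.342, 8.062]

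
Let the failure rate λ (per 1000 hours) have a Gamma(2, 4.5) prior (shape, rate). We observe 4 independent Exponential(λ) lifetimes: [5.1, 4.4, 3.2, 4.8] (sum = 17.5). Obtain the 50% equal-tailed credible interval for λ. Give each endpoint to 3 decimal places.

[0.192, 0.337]

Posterior: Gamma(2+4, 4.5+17.5) = Gamma(6, 22.0) (shape, rate).
Equal-tailed 50% interval: Gamma(6, 22.0) quantiles at 0.25 and 0.75.
Posterior mean ≈ 0.273, SD ≈ 0.111; a Normal approximation gives roughly [0.198, 0.348].
Exact: lower = 0.192; upper = 0.337.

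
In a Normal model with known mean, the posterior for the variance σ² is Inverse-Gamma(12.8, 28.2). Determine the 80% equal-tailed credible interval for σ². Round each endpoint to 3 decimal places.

[1.607, 3.325]

Inverse-Gamma(12.8, 28.2) quantiles: F⁻¹(0.1) and F⁻¹(0.9).
Equivalently, 1/σ² ~ Gamma(12.8, rate = 28.2); invert its 0.9 and 0.1 quantiles.
Posterior mean ≈ 2.390, SD ≈ 0.727; a Normal approximation gives roughly [1.458, 3.322].
Exact: lower = 1.607; upper = 3.325.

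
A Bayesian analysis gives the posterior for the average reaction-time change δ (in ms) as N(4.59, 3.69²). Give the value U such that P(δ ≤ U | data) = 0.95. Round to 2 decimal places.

10.66

Need U with P(δ ≤ U) = 0.95: U = 4.59 + z_{0.05}·3.69.
z = 1.645; U = 4.59 + 1.645 × 3.69 = 10.66.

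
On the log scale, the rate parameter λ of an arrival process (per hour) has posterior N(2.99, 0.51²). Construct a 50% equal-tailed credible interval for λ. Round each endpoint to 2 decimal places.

[14.10, 28.05]

On the log scale the 50% interval is 2.99 ± 0.674 × 0.51 = [2.6460, 3.3340].
Exponentiate: [e^2.6460, e^3.3340] = [14.10, 28.05].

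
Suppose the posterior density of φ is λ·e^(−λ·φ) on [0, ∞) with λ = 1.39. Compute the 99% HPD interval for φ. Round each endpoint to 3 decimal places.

[0.000, 3.313]

The exponential density is strictly decreasing on [0, ∞), so the HPD interval is anchored at 0: [0, q] with P(φ ≤ q) = 0.99.
q = −ln(1 − 0.99) / 1.39 = 4.6052 / 1.39 = 3.313.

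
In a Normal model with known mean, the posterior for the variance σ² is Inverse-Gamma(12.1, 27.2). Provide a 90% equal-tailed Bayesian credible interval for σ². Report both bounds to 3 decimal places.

[1.484, 3.886]

Inverse-Gamma(12.1, 27.2) quantiles: F⁻¹(0.05) and F⁻¹(0.95).
Equivalently, 1/σ² ~ Gamma(12.1, rate = 27.2); invert its 0.95 and 0.05 quantiles.
Posterior mean ≈ 2.450, SD ≈ 0.771; a Normal approximation gives roughly [1.182, 3.719].
Exact: lower = 1.484; upper = 3.886.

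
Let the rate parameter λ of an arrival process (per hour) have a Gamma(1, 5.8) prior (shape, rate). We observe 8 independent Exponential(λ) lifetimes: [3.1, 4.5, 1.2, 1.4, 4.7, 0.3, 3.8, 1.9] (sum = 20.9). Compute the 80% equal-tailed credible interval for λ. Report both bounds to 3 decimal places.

Posterior: Gamma(1+8, 5.8+20.9) = Gamma(9, 26.7) (shape, rate).
Equal-tailed 80% interval: Gamma(9, 26.7) quantiles at 0.1 and 0.9.
Posterior mean ≈ 0.337, SD ≈ 0.112; a Normal approximation gives roughly [0.193, 0.481].
Exact: lower = 0.203; upper = 0.487.

[0.203, 0.487]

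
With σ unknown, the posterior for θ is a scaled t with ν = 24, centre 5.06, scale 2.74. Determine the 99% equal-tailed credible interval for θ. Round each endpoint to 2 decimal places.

[-2.60, 12.72]

The t_24 distribution is symmetric; the 99% interval is 5.06 ± t·2.74 with t_{0.995,24} = 2.797.
Half-width: 2.797 × 2.74 = 7.66.
5.06 − 7.66 = -2.60; 5.06 + 7.66 = 12.72.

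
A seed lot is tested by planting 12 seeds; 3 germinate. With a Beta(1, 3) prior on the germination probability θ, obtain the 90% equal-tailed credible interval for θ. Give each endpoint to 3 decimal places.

Posterior: Beta(1+3, 3+9) = Beta(4, 12).
Equal-tailed 90% interval: the 0.05 and 0.95 quantiles of Beta(4, 12).
Posterior mean ≈ 0.250, SD ≈ 0.105; a Normal approximation gives roughly [0.077, 0.423].
Exact: F⁻¹(0.05) = 0.097; F⁻¹(0.95) = 0.440.

[0.097, 0.440]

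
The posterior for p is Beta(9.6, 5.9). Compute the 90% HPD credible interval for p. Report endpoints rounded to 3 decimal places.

[0.425, 0.817]

The posterior is unimodal and skewed, so the HPD interval has equal density at both endpoints and is the shortest 90% interval.
Solving f(0.425) = f(0.817) with F(0.817) − F(0.425) = 0.90 gives [0.425, 0.817].
For comparison, the equal-tailed interval is [0.414, 0.807]; the HPD is narrower and shifted toward the mode.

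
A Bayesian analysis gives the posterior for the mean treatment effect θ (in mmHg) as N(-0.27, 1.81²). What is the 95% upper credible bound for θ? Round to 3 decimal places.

2.707

Need U with P(θ ≤ U) = 0.95: U = -0.27 + z_{0.05}·1.81.
z = 1.645; U = -0.27 + 1.645 × 1.81 = 2.707.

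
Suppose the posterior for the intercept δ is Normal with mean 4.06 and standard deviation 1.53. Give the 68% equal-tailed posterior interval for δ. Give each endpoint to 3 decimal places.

[2.538, 5.582]

The posterior is symmetric, so the 68% equal-tailed interval is δ = 4.06 ± z·1.53 with z = 0.994.
Half-width: 0.994 × 1.53 = 1.522.
4.06 − 1.522 = 2.538; 4.06 + 1.522 = 5.582.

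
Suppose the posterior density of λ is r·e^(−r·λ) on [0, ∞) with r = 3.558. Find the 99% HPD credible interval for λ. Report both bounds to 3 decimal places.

[0.000, 1.294]

The exponential density is strictly decreasing on [0, ∞), so the HPD interval is anchored at 0: [0, q] with P(λ ≤ q) = 0.99.
q = −ln(1 − 0.99) / 3.558 = 4.6052 / 3.558 = 1.294.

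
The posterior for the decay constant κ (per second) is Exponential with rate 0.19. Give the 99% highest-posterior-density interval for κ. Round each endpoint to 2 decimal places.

[0.00, 24.24]

The exponential density is strictly decreasing on [0, ∞), so the HPD interval is anchored at 0: [0, q] with P(κ ≤ q) = 0.99.
q = −ln(1 − 0.99) / 0.19 = 4.6052 / 0.19 = 24.24.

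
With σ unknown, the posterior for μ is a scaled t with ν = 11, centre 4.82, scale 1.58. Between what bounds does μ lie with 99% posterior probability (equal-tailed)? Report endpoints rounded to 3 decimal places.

[-0.087, 9.727]

The t_11 distribution is symmetric; the 99% interval is 4.82 ± t·1.58 with t_{0.995,11} = 3.106.
Half-width: 3.106 × 1.58 = 4.907.
4.82 − 4.907 = -0.087; 4.82 + 4.907 = 9.727.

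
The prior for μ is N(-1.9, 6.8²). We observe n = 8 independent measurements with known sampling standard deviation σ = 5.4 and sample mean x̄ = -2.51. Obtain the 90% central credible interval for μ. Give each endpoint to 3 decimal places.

Posterior precision = 1/6.8² + 8/5.4² = 0.0216 + 0.2743 = 0.2960, so posterior SD = 1.8381.
Posterior mean = (-1.9/6.8² + 8·-2.51/5.4²) / 0.2960 = -2.4654.
Interval: -2.4654 ± 1.645 × 1.8381 → [-5.489, 0.558].

[-5.489, 0.558]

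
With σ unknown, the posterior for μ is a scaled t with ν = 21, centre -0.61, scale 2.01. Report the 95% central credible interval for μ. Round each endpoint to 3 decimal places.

[-4.790, 3.570]

The t_21 distribution is symmetric; the 95% interval is -0.61 ± t·2.01 with t_{0.975,21} = 2.080.
Half-width: 2.080 × 2.01 = 4.180.
-0.61 − 4.180 = -4.790; -0.61 + 4.180 = 3.570.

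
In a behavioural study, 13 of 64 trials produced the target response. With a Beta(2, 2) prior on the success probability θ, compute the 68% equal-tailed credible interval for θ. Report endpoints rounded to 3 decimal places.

Posterior: Beta(2+13, 2+51) = Beta(15, 53).
Equal-tailed 68% interval: the 0.16 and 0.84 quantiles of Beta(15, 53).
Posterior mean ≈ 0.221, SD ≈ 0.050; a Normal approximation gives roughly [0.171, 0.270].
Exact: F⁻¹(0.16) = 0.171; F⁻¹(0.84) = 0.270.

[0.171, 0.270]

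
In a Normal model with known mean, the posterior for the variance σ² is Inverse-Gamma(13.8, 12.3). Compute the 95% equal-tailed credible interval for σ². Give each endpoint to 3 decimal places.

Inverse-Gamma(13.8, 12.3) quantiles: F⁻¹(0.025) and F⁻¹(0.975).
Equivalently, 1/σ² ~ Gamma(13.8, rate = 12.3); invert its 0.975 and 0.025 quantiles.
Posterior mean ≈ 0.961, SD ≈ 0.280; a Normal approximation gives roughly [0.413, 1.509].
Exact: lower = 0.560; upper = 1.639.

[0.560, 1.639]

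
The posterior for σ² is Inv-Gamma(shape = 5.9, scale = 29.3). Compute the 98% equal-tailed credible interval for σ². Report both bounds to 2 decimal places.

Inverse-Gamma(5.9, 29.3) quantiles: F⁻¹(0.01) and F⁻¹(0.99).
Equivalently, 1/σ² ~ Gamma(5.9, rate = 29.3); invert its 0.99 and 0.01 quantiles.
Posterior mean ≈ 5.98, SD ≈ 3.03; a Normal approximation gives roughly [-1.06, 13.02].
Exact: lower = 2.26; upper = 16.91.

[2.26, 16.91]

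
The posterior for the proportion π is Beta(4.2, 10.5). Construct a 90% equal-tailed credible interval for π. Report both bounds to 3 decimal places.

[0.116, 0.490]

Posterior: Beta(4.2, 10.5).
Equal-tailed 90% interval: the 0.05 and 0.95 quantiles of Beta(4.2, 10.5).
Posterior mean ≈ 0.286, SD ≈ 0.114; a Normal approximation gives roughly [0.098, 0.473].
Exact: F⁻¹(0.05) = 0.116; F⁻¹(0.95) = 0.490.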